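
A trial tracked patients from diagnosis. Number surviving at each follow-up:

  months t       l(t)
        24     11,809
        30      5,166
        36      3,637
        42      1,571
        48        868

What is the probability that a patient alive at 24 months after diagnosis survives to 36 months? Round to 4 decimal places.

The conditional survival probability is l(36)/l(24) = 3,637/11,809 = 0.307985.

0.3080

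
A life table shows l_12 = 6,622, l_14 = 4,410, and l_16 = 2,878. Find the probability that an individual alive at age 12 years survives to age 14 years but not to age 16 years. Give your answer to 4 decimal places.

This is the probability of reaching 14 but not 16, conditional on being alive at 12: (l_14 − l_16) / l_12.
= (4,410 − 2,878) / 6,622 = 1,532 / 6,622 = 0.231350.

0.2314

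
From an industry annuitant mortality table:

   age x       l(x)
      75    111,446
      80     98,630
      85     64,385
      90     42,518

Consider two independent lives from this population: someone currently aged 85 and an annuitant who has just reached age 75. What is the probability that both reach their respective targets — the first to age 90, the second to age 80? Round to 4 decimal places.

p₁ = l(90)/l(85) = 42,518/64,385 = 0.660371; p₂ = l(80)/l(75) = 98,630/111,446 = 0.885003.
P(both) = p₁ × p₂ = 0.660371 × 0.885003 = 0.584430.

0.5844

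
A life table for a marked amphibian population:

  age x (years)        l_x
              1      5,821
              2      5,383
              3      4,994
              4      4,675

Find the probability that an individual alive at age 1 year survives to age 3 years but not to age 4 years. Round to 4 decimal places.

0.0548

This is the probability of reaching 3 but not 4, conditional on being alive at 1: (l_3 − l_4) / l_1.
= (4,994 − 4,675) / 5,821 = 319 / 5,821 = 0.054802.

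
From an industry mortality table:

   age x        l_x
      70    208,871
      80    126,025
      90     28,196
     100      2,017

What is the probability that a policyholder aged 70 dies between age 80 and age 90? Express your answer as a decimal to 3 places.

We want 10|10q70 = (l_80 − l_90)/l_70.
This is the probability of reaching 80 but not 90, conditional on being alive at 70: (l_80 − l_90) / l_70.
= (126,025 − 28,196) / 208,871 = 97,829 / 208,871 = 0.468370.

0.468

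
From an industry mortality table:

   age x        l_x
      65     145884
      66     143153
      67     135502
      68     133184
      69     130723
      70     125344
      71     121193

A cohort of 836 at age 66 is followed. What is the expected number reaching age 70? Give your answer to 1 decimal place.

The relevant probability is 125344/143153 = 0.875595.
Expected number = 836 × 0.875595 = 732.0.

732.0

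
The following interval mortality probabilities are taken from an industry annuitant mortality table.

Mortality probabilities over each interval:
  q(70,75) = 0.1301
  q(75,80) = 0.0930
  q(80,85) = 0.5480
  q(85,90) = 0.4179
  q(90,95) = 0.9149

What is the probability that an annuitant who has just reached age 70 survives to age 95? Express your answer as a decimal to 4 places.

0.0177

The overall survival probability is (1 − 0.1301) × (1 − 0.0930) × (1 − 0.5480) × (1 − 0.4179) × (1 − 0.9149).
= 0.8699 × 0.9070 × 0.4520 × 0.5821 × 0.0851 = 0.017666.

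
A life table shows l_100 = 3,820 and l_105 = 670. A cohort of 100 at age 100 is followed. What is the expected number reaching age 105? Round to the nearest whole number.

18

The relevant probability is 670/3,820 = 0.175393.
Expected number = 100 × 0.175393 = 18.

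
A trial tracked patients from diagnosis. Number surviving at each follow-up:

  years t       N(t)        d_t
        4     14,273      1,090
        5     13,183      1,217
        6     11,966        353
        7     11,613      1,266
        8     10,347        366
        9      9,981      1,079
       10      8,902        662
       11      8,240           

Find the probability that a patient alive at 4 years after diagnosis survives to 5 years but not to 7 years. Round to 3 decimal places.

This is the probability of reaching 5 but not 7, conditional on being alive at 4: (N(5) − N(7)) / N(4).
= (13,183 − 11,613) / 14,273 = 1,570 / 14,273 = 0.109998.

0.110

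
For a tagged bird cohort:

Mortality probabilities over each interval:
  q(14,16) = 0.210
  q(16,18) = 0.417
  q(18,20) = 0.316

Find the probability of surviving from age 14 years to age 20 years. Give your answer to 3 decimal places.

Chaining the interval survival probabilities: (1 − 0.210) × (1 − 0.417) × (1 − 0.316).
= 0.790 × 0.583 × 0.684 = 0.315030.

0.315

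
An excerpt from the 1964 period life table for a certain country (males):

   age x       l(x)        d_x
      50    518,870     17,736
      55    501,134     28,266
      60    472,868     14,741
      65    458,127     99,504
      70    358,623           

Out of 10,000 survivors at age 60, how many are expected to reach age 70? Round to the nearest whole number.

The relevant probability is 358,623/472,868 = 0.758400.
Expected number = 10,000 × 0.758400 = 7584.

7584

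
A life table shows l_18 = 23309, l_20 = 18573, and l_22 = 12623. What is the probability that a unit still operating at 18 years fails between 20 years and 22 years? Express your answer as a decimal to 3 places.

This is the probability of reaching 20 but not 22, conditional on being operational at 18: (l_20 − l_22) / l_18.
= (18573 − 12623) / 23309 = 5950 / 23309 = 0.255266.

0.255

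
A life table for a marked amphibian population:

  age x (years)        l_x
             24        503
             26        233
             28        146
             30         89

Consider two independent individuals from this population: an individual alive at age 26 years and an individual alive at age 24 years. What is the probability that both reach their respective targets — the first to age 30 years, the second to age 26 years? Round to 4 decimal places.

p₁ = l_30/l_26 = 89/233 = 0.381974; p₂ = l_26/l_24 = 233/503 = 0.463221.
P(both) = p₁ × p₂ = 0.381974 × 0.463221 = 0.176938.

0.1769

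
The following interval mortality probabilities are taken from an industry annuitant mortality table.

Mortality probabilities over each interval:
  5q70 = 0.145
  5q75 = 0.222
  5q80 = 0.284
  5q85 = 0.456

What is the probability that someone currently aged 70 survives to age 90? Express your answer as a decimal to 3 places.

0.259

Survival from 70 to 90 is the product of surviving each interval: (1 − 0.145) × (1 − 0.222) × (1 − 0.284) × (1 − 0.456).
= 0.855 × 0.778 × 0.716 × 0.544 = 0.259094.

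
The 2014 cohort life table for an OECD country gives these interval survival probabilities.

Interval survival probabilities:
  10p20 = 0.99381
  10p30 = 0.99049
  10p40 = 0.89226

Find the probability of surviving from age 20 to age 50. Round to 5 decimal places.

The overall survival probability is 0.99381 × 0.99049 × 0.89226.
= 0.878304.

0.87830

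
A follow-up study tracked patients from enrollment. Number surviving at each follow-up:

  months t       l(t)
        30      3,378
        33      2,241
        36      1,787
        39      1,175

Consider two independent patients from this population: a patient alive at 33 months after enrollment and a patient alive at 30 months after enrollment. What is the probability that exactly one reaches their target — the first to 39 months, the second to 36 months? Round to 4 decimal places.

p₁ = l(39)/l(33) = 1,175/2,241 = 0.524320; p₂ = l(36)/l(30) = 1,787/3,378 = 0.529011.
P(exactly one) = p₁(1−p₂) + (1−p₁)p₂ = 0.246949 + 0.251640 = 0.498589.

0.4986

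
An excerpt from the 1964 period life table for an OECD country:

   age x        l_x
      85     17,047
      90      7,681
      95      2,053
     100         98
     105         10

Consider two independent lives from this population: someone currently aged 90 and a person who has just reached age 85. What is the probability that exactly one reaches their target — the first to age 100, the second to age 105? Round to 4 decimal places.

0.0133

p₁ = l_100/l_90 = 98/7,681 = 0.012759; p₂ = l_105/l_85 = 10/17,047 = 0.000587.
P(exactly one) = p₁(1−p₂) + (1−p₁)p₂ = 0.012752 + 0.000580 = 0.013331.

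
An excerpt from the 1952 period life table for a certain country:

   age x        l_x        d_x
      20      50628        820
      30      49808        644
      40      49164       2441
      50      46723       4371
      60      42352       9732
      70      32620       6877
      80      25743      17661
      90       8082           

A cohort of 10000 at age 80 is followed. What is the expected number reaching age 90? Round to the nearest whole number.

The relevant probability is 8082/25743 = 0.313949.
Expected number = 10000 × 0.313949 = 3139.

3139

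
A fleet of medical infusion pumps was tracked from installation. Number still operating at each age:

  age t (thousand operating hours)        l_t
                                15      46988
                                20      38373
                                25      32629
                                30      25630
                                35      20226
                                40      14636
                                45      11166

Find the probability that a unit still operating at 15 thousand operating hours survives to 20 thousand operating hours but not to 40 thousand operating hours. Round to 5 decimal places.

This is the probability of reaching 20 but not 40, conditional on being operational at 15: (l_20 − l_40) / l_15.
= (38373 − 14636) / 46988 = 23737 / 46988 = 0.505172.

0.50517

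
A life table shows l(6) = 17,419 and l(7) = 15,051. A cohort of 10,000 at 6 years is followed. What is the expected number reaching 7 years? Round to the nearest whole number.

8641

The relevant probability is 15,051/17,419 = 0.864056.
Expected number = 10,000 × 0.864056 = 8641.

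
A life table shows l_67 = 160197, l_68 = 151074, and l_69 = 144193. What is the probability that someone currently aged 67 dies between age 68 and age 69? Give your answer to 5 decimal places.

0.04295

This is the probability of reaching 68 but not 69, conditional on being alive at 67: (l_68 − l_69) / l_67.
= (151074 − 144193) / 160197 = 6881 / 160197 = 0.042953.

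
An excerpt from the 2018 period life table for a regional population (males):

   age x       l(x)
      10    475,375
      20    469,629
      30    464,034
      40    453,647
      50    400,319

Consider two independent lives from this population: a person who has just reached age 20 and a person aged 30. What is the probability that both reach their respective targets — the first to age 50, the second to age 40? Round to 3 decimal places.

p₁ = l(50)/l(20) = 400,319/469,629 = 0.852415; p₂ = l(40)/l(30) = 453,647/464,034 = 0.977616.
P(both) = p₁ × p₂ = 0.852415 × 0.977616 = 0.833335.

0.833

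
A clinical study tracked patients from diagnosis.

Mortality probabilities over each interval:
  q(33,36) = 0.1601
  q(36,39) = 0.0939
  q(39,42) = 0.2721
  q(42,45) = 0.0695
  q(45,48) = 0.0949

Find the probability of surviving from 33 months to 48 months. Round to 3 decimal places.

The overall survival probability is (1 − 0.1601) × (1 − 0.0939) × (1 − 0.2721) × (1 − 0.0695) × (1 − 0.0949).
= 0.8399 × 0.9061 × 0.7279 × 0.9305 × 0.9051 = 0.466539.

0.467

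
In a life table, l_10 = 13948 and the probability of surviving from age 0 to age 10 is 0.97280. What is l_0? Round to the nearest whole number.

l_0 = l_10 / p = 13948 / 0.97280 = 14338.

14338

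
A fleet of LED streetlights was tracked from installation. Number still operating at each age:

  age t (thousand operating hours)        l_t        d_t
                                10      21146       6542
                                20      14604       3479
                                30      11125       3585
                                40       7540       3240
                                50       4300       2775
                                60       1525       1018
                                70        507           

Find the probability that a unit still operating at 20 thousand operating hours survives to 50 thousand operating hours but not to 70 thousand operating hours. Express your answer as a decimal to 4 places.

0.2597

This is the probability of reaching 50 but not 70, conditional on being operational at 20: (l_50 − l_70) / l_20.
= (4300 − 507) / 14604 = 3793 / 14604 = 0.259723.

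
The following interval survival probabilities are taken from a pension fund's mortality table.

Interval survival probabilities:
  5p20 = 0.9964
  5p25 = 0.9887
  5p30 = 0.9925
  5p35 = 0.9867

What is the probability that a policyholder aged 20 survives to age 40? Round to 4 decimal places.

20p20 = 0.9964 × 0.9887 × 0.9925 × 0.9867.
= 0.964748.

0.9647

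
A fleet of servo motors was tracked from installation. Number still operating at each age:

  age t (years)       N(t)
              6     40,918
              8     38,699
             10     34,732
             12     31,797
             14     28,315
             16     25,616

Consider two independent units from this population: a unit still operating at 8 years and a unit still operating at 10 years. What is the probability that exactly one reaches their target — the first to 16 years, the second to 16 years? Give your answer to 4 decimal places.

p₁ = N(16)/N(8) = 25,616/38,699 = 0.661929; p₂ = N(16)/N(10) = 25,616/34,732 = 0.737533.
P(exactly one) = p₁(1−p₂) + (1−p₁)p₂ = 0.173735 + 0.249339 = 0.423073.

0.4231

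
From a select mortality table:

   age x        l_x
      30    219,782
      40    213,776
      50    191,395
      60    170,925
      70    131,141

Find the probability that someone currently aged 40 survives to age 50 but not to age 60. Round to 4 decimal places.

0.0958

We want 10|10q40 = (l_50 − l_60)/l_40.
This is the probability of reaching 50 but not 60, conditional on being alive at 40: (l_50 − l_60) / l_40.
= (191,395 − 170,925) / 213,776 = 20,470 / 213,776 = 0.095754.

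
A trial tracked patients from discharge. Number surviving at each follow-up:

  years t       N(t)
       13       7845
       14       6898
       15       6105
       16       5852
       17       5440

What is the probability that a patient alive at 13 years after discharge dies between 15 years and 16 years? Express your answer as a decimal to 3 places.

This is the probability of reaching 15 but not 16, conditional on being alive at 13: (N(15) − N(16)) / N(13).
= (6105 − 5852) / 7845 = 253 / 7845 = 0.032250.

0.032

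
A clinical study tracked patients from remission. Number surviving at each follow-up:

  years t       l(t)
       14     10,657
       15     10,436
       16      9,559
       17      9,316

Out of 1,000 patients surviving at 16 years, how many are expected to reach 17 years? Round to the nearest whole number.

The relevant probability is 9,316/9,559 = 0.974579.
Expected number = 1,000 × 0.974579 = 975.

975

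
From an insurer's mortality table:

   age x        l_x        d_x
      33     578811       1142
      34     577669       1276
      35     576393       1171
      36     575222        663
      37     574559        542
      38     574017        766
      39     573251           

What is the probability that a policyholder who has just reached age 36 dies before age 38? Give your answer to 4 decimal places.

P(die before 38 | alive at 36) = 1 − l_38/l_36 = 1 − 574017/575222 = (1205)/575222 = 0.002095.

0.0021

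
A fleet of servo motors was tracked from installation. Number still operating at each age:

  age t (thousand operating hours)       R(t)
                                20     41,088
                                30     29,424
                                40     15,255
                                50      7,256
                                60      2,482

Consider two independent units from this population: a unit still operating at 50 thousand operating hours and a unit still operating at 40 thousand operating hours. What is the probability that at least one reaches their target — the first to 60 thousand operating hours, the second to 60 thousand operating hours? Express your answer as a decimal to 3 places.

0.449

p₁ = R(60)/R(50) = 2,482/7,256 = 0.342062; p₂ = R(60)/R(40) = 2,482/15,255 = 0.162701.
P(at least one) = 1 − (1−p₁)(1−p₂) = 1 − 0.657938 × 0.837299 = 0.449109.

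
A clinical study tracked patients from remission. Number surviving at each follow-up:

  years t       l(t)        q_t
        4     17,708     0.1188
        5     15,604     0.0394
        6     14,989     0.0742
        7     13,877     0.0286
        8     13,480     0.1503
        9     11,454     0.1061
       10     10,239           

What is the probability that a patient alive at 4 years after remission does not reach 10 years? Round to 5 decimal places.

0.42179

P(die before 10 | alive at 4) = 1 − l(10)/l(4) = 1 − 10,239/17,708 = (7,469)/17,708 = 0.421787.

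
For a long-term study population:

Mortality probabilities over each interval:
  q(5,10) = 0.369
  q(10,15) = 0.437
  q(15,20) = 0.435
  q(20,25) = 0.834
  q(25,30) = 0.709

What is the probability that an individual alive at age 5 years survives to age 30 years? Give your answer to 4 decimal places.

Chaining the interval survival probabilities: (1 − 0.369) × (1 − 0.437) × (1 − 0.435) × (1 − 0.834) × (1 − 0.709).
= 0.631 × 0.563 × 0.565 × 0.166 × 0.291 = 0.009696.

0.0097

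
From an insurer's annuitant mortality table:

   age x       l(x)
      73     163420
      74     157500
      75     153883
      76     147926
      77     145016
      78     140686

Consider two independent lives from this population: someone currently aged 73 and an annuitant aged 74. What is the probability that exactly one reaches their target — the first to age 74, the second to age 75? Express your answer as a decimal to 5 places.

p₁ = l(74)/l(73) = 157500/163420 = 0.963774; p₂ = l(75)/l(74) = 153883/157500 = 0.977035.
P(exactly one) = p₁(1−p₂) + (1−p₁)p₂ = 0.022133 + 0.035394 = 0.057527.

0.05753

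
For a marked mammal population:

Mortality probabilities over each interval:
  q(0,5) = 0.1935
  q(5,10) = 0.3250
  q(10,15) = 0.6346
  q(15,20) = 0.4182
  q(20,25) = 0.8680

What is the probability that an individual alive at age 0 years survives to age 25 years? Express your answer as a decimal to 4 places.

0.0153

Chaining the interval survival probabilities: (1 − 0.1935) × (1 − 0.3250) × (1 − 0.6346) × (1 − 0.4182) × (1 − 0.8680).
= 0.8065 × 0.6750 × 0.3654 × 0.5818 × 0.1320 = 0.015277.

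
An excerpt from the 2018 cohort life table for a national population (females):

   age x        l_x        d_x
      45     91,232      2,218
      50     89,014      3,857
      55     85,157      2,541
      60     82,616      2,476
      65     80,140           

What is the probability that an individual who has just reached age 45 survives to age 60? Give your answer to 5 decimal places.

The conditional survival probability is l_60/l_45 = 82,616/91,232 = 0.905559.

0.90556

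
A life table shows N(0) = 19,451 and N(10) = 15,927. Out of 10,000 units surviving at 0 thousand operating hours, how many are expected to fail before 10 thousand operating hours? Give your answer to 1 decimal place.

The relevant probability is 1 − 15,927/19,451 = 0.181173.
Expected number = 10,000 × 0.181173 = 1811.7.

1811.7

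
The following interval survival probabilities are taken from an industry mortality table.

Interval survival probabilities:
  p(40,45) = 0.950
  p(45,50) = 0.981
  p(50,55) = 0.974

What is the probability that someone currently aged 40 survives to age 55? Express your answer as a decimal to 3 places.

Survival from 40 to 55 is the product of surviving each interval: 0.950 × 0.981 × 0.974.
= 0.907719.

0.908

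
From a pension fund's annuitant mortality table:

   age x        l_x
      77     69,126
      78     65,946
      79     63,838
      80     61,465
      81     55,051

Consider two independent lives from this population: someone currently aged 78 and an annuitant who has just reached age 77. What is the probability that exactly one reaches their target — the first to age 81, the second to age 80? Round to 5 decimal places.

p₁ = l_81/l_78 = 55,051/65,946 = 0.834789; p₂ = l_80/l_77 = 61,465/69,126 = 0.889173.
P(exactly one) = p₁(1−p₂) + (1−p₁)p₂ = 0.092517 + 0.146901 = 0.239418.

0.23942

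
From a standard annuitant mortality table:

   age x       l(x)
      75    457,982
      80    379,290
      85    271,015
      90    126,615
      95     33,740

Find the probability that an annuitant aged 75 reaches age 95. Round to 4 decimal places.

0.0737

The conditional survival probability is l(95)/l(75) = 33,740/457,982 = 0.073671.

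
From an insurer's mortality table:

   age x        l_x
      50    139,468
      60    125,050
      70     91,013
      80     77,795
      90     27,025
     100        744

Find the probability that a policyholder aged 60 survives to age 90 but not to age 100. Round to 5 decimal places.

This is the probability of reaching 90 but not 100, conditional on being alive at 60: (l_90 − l_100) / l_60.
= (27,025 − 744) / 125,050 = 26,281 / 125,050 = 0.210164.

0.21016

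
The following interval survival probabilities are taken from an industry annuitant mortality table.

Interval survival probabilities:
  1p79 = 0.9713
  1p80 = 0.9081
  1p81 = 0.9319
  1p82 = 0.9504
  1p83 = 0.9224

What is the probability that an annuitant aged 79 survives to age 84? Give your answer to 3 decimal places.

0.721

The overall survival probability is 0.9713 × 0.9081 × 0.9319 × 0.9504 × 0.9224.
= 0.720580.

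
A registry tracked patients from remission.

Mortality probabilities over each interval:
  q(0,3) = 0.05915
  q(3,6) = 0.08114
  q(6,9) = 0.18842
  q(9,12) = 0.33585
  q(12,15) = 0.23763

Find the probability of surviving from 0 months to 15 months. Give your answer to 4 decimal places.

0.3552

P(survive 0→15) = (1 − 0.05915) × (1 − 0.08114) × (1 − 0.18842) × (1 − 0.33585) × (1 − 0.23763).
= 0.94085 × 0.91886 × 0.81158 × 0.66415 × 0.76237 = 0.355249.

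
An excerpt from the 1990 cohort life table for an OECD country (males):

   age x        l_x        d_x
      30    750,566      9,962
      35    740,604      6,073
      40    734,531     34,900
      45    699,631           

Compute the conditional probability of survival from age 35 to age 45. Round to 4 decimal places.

We want 10p35 = l_45/l_35.
The conditional survival probability is l_45/l_35 = 699,631/740,604 = 0.944676.

0.9447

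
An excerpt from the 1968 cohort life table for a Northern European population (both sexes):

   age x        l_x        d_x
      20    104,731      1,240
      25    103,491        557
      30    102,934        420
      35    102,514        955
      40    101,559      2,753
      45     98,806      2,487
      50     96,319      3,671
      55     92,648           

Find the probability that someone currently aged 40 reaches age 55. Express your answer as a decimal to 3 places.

0.912

We want 15p40 = l_55/l_40.
The conditional survival probability is l_55/l_40 = 92,648/101,559 = 0.912258.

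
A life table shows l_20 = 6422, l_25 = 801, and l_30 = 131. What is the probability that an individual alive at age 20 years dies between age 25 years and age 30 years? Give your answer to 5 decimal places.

0.10433

This is the probability of reaching 25 but not 30, conditional on being alive at 20: (l_25 − l_30) / l_20.
= (801 − 131) / 6422 = 670 / 6422 = 0.104329.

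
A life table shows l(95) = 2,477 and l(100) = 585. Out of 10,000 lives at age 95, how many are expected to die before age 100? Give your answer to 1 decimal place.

The relevant probability is 1 − 585/2,477 = 0.763827.
Expected number = 10,000 × 0.763827 = 7638.3.

7638.3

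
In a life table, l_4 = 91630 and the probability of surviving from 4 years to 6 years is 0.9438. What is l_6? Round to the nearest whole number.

l_6 = l_4 × p = 91630 × 0.9438 = 86480.

86480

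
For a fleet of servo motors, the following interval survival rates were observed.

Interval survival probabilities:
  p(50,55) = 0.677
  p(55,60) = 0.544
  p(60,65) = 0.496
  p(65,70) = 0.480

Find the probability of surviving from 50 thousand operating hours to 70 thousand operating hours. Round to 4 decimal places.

0.0877

The overall survival probability is 0.677 × 0.544 × 0.496 × 0.480.
= 0.087682.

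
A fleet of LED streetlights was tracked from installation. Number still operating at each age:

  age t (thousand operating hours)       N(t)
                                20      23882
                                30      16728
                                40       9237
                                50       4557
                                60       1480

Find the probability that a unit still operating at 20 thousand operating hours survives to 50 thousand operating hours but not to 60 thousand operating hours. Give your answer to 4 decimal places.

0.1288

This is the probability of reaching 50 but not 60, conditional on being operational at 20: (N(50) − N(60)) / N(20).
= (4557 − 1480) / 23882 = 3077 / 23882 = 0.128842.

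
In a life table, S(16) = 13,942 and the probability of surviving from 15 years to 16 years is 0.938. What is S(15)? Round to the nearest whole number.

14864

S(15) = S(16) / p = 13,942 / 0.938 = 14864.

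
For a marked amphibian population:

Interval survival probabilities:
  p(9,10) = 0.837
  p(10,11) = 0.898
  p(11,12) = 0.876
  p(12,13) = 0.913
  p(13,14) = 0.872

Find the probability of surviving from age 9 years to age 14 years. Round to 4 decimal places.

0.5242

Chaining the interval survival probabilities: 0.837 × 0.898 × 0.876 × 0.913 × 0.872.
= 0.524195.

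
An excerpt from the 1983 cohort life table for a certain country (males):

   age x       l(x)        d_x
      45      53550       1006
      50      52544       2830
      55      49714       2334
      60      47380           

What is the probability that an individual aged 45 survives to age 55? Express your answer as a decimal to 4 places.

0.9284

The conditional survival probability is l(55)/l(45) = 49714/53550 = 0.928366.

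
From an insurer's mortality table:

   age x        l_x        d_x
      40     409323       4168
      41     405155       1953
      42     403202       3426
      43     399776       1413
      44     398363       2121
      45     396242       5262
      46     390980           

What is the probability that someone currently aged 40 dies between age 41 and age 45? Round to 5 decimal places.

This is the probability of reaching 41 but not 45, conditional on being alive at 40: (l_41 − l_45) / l_40.
= (405155 − 396242) / 409323 = 8913 / 409323 = 0.021775.

0.02177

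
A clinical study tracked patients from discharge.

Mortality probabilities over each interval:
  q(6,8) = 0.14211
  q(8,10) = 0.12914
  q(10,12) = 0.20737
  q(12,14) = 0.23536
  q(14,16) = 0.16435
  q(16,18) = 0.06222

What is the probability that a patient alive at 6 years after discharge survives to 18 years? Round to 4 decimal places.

0.3548

Chaining the interval survival probabilities: (1 − 0.14211) × (1 − 0.12914) × (1 − 0.20737) × (1 − 0.23536) × (1 − 0.16435) × (1 − 0.06222).
= 0.85789 × 0.87086 × 0.79263 × 0.76464 × 0.83565 × 0.93778 = 0.354840.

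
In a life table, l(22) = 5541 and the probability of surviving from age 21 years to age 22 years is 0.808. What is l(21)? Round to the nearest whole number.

6858

l(21) = l(22) / p = 5541 / 0.808 = 6858.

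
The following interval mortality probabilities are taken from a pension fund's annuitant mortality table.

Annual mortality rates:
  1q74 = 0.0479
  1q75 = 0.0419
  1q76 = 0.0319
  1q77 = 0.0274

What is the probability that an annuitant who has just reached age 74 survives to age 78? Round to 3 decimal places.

0.859

4p74 = (1 − 0.0479) × (1 − 0.0419) × (1 − 0.0319) × (1 − 0.0274).
= 0.9521 × 0.9581 × 0.9681 × 0.9726 = 0.858910.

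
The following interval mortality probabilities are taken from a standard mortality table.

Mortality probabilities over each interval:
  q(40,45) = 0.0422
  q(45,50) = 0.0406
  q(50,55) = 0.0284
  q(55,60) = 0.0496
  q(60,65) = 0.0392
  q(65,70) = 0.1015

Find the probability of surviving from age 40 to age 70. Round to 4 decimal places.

Survival from 40 to 70 is the product of surviving each interval: (1 − 0.0422) × (1 − 0.0406) × (1 − 0.0284) × (1 − 0.0496) × (1 − 0.0392) × (1 − 0.1015).
= 0.9578 × 0.9594 × 0.9716 × 0.9504 × 0.9608 × 0.8985 = 0.732520.

0.7325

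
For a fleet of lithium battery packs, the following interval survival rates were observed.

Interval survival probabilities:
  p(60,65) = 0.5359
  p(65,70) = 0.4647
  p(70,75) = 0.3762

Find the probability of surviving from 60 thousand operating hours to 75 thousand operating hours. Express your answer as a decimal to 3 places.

0.094

P(survive 60→75) = 0.5359 × 0.4647 × 0.3762.
= 0.093686.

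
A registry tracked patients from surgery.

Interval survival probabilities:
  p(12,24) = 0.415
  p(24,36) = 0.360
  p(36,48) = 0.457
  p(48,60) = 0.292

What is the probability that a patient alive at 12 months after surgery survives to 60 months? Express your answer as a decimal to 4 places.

0.0199

Survival from 12 to 60 is the product of surviving each interval: 0.415 × 0.360 × 0.457 × 0.292.
= 0.019937.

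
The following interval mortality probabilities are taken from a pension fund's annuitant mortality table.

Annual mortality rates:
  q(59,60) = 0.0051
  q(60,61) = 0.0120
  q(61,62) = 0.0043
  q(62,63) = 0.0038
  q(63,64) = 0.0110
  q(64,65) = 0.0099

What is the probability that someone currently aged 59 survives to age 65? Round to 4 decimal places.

0.9547

P(survive 59→65) = (1 − 0.0051) × (1 − 0.0120) × (1 − 0.0043) × (1 − 0.0038) × (1 − 0.0110) × (1 − 0.0099).
= 0.9949 × 0.9880 × 0.9957 × 0.9962 × 0.9890 × 0.9901 = 0.954744.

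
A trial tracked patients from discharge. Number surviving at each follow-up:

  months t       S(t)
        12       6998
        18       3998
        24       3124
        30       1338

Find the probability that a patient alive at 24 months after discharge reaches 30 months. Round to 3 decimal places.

The conditional survival probability is S(30)/S(24) = 1338/3124 = 0.428297.

0.428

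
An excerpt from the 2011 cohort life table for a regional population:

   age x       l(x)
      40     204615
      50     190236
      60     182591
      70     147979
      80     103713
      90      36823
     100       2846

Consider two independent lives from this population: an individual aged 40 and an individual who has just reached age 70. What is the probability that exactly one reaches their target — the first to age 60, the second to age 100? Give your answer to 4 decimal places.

0.8773

p₁ = l(60)/l(40) = 182591/204615 = 0.892364; p₂ = l(100)/l(70) = 2846/147979 = 0.019232.
P(exactly one) = p₁(1−p₂) + (1−p₁)p₂ = 0.875202 + 0.002070 = 0.877272.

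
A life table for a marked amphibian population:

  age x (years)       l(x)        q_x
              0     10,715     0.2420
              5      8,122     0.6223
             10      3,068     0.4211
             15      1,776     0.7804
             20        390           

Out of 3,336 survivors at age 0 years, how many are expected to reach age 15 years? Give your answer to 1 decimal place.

552.9

The relevant probability is 1,776/10,715 = 0.165749.
Expected number = 3,336 × 0.165749 = 552.9.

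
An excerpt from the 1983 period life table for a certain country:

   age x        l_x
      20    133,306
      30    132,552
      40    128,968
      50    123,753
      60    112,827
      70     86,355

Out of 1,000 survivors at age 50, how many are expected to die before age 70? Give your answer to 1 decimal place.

302.2

The relevant probability is 1 − 86,355/123,753 = 0.302199.
Expected number = 1,000 × 0.302199 = 302.2.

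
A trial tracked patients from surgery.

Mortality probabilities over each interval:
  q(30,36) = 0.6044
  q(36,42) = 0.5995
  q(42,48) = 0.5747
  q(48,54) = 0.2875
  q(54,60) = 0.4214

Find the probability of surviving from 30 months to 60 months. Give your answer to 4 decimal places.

0.0278

The overall survival probability is (1 − 0.6044) × (1 − 0.5995) × (1 − 0.5747) × (1 − 0.2875) × (1 − 0.4214).
= 0.3956 × 0.4005 × 0.4253 × 0.7125 × 0.5786 = 0.027779.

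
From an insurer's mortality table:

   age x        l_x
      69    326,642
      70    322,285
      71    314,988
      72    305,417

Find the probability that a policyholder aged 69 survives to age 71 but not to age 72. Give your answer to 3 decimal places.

0.029

This is the probability of reaching 71 but not 72, conditional on being alive at 69: (l_71 − l_72) / l_69.
= (314,988 − 305,417) / 326,642 = 9,571 / 326,642 = 0.029301.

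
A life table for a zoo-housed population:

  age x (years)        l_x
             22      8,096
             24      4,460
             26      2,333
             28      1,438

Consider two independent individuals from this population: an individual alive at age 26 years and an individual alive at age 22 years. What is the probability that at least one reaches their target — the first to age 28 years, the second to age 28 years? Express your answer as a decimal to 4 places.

0.6845

p₁ = l_28/l_26 = 1,438/2,333 = 0.616374; p₂ = l_28/l_22 = 1,438/8,096 = 0.177619.
P(at least one) = 1 − (1−p₁)(1−p₂) = 1 − 0.383626 × 0.822381 = 0.684513.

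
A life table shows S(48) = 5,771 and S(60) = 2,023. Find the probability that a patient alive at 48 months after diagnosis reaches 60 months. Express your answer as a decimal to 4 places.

The conditional survival probability is S(60)/S(48) = 2,023/5,771 = 0.350546.

0.3505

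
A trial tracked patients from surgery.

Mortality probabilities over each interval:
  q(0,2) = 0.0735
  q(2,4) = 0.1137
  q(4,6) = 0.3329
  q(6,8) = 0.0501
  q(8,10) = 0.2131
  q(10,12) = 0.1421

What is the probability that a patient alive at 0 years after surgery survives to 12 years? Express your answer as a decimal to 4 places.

Chaining the interval survival probabilities: (1 − 0.0735) × (1 − 0.1137) × (1 − 0.3329) × (1 − 0.0501) × (1 − 0.2131) × (1 − 0.1421).
= 0.9265 × 0.8863 × 0.6671 × 0.9499 × 0.7869 × 0.8579 = 0.351278.

0.3513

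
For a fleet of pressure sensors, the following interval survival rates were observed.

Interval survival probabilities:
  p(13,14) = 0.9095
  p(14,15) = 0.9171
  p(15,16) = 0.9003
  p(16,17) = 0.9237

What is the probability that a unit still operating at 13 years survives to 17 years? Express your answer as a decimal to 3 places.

P(survive 13→17) = 0.9095 × 0.9171 × 0.9003 × 0.9237.
= 0.693646.

0.694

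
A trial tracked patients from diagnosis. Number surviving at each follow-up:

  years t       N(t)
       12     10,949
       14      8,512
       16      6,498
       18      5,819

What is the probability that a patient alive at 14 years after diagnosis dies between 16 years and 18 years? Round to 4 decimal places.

This is the probability of reaching 16 but not 18, conditional on being alive at 14: (N(16) − N(18)) / N(14).
= (6,498 − 5,819) / 8,512 = 679 / 8,512 = 0.079770.

0.0798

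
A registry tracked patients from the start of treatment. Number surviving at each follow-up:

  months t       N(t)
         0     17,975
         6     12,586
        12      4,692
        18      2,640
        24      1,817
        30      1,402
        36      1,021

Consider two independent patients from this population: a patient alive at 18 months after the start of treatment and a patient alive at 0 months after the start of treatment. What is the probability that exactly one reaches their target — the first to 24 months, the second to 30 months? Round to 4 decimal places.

p₁ = N(24)/N(18) = 1,817/2,640 = 0.688258; p₂ = N(30)/N(0) = 1,402/17,975 = 0.077997.
P(exactly one) = p₁(1−p₂) + (1−p₁)p₂ = 0.634576 + 0.024315 = 0.658891.

0.6589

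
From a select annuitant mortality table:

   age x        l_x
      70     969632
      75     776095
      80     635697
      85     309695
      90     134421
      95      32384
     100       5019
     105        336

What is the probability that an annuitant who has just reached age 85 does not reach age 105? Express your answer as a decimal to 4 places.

0.9989

P(die before 105 | alive at 85) = 1 − l_105/l_85 = 1 − 336/309695 = (309359)/309695 = 0.998915.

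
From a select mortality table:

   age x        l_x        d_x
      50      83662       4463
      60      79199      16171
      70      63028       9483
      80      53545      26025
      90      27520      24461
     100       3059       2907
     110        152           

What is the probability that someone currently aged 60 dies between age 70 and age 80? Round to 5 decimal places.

0.11974

We want 10|10q60 = (l_70 − l_80)/l_60.
This is the probability of reaching 70 but not 80, conditional on being alive at 60: (l_70 − l_80) / l_60.
= (63028 − 53545) / 79199 = 9483 / 79199 = 0.119736.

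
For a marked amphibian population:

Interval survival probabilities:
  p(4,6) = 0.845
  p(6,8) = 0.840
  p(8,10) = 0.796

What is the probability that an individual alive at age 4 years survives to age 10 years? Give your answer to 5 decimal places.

P(survive 4→10) = 0.845 × 0.840 × 0.796.
= 0.565001.

0.56500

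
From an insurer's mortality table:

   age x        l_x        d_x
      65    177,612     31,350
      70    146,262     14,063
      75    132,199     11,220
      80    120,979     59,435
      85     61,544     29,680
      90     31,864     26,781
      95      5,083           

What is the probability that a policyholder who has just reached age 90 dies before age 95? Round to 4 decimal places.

0.8405

P(die before 95 | alive at 90) = 1 − l_95/l_90 = 1 − 5,083/31,864 = (26,781)/31,864 = 0.840478.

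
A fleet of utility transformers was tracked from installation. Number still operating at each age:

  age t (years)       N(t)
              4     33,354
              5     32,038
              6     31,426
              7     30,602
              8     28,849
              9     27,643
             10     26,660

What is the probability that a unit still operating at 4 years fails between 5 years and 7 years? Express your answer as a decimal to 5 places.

This is the probability of reaching 5 but not 7, conditional on being operational at 4: (N(5) − N(7)) / N(4).
= (32,038 − 30,602) / 33,354 = 1,436 / 33,354 = 0.043053.

0.04305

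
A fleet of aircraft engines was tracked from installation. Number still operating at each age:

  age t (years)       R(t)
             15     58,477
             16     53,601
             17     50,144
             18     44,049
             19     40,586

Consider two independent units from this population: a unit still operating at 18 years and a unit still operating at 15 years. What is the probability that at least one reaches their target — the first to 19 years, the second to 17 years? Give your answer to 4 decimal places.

p₁ = R(19)/R(18) = 40,586/44,049 = 0.921383; p₂ = R(17)/R(15) = 50,144/58,477 = 0.857500.
P(at least one) = 1 − (1−p₁)(1−p₂) = 1 − 0.078617 × 0.142500 = 0.988797.

0.9888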